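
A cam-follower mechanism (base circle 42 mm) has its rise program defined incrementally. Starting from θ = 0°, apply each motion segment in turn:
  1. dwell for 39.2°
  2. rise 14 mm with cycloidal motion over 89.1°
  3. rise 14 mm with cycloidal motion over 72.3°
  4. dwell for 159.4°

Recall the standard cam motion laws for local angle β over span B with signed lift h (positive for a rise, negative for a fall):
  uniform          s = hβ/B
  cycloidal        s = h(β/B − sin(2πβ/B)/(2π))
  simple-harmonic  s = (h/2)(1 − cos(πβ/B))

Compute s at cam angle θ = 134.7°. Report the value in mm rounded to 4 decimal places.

seg 1 [0°–39.2°] dwell: s stays 0.0000
seg 2 [39.2°–128.3°] cycloidal, h=14: full span → s += 14 → s = 14.0000
seg 3 [128.3°–200.6°] cycloidal, h=14: θ=134.7° here. β=6.4, B=72.3. 14·(0.0885 − sin(2π·0.0885)/(2π)) = 0.0629 → s = 14.0629

14.0629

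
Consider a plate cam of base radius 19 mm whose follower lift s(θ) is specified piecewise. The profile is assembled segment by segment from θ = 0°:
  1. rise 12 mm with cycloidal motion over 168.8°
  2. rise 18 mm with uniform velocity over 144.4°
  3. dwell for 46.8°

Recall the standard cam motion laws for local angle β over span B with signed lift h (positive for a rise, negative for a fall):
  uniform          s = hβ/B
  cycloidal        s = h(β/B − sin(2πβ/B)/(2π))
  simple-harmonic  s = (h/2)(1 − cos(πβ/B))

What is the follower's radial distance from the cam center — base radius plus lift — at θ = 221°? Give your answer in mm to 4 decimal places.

seg 1 [0°–168.8°] cycloidal, h=12: full span → s += 12 → s = 12.0000
seg 2 [168.8°–313.2°] uniform, h=18: θ=221° here. β=52.2, B=144.4. 18·52.2/144.4 = 6.5069 → s = 18.5069
radial distance = base radius + s = 19 + 18.5069 = 37.5069

37.5069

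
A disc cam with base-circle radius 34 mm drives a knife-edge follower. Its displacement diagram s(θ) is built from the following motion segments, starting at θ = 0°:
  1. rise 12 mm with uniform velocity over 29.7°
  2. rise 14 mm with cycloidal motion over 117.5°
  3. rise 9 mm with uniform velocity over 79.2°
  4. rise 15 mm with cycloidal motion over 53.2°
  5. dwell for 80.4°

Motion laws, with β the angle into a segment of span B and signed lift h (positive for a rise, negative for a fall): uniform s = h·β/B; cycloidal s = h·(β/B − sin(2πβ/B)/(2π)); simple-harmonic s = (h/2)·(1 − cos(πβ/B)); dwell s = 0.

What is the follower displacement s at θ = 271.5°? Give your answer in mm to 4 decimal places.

seg 1 [0°–29.7°] uniform, h=12: full span → s += 12 → s = 12.0000
seg 2 [29.7°–147.2°] cycloidal, h=14: full span → s += 14 → s = 26.0000
seg 3 [147.2°–226.4°] uniform, h=9: full span → s += 9 → s = 35.0000
seg 4 [226.4°–279.6°] cycloidal, h=15: θ=271.5° here. β=45.1, B=53.2. 15·(0.8477 − sin(2π·0.8477)/(2π)) = 14.6672 → s = 49.6672

49.6672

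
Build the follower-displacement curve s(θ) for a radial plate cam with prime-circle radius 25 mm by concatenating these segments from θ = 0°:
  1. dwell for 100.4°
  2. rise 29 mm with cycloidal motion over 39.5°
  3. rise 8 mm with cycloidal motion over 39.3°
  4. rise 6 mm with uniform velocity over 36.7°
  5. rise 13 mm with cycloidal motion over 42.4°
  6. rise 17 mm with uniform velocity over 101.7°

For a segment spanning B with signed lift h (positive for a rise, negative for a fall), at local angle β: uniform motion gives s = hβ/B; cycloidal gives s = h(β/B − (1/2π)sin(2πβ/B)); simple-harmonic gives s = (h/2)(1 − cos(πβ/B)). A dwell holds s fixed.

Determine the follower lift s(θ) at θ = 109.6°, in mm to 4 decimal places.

seg 1 [0°–100.4°] dwell: s stays 0.0000
seg 2 [100.4°–139.9°] cycloidal, h=29: θ=109.6° here. β=9.2, B=39.5. 29·(0.2329 − sin(2π·0.2329)/(2π)) = 2.1655 → s = 2.1655

2.1655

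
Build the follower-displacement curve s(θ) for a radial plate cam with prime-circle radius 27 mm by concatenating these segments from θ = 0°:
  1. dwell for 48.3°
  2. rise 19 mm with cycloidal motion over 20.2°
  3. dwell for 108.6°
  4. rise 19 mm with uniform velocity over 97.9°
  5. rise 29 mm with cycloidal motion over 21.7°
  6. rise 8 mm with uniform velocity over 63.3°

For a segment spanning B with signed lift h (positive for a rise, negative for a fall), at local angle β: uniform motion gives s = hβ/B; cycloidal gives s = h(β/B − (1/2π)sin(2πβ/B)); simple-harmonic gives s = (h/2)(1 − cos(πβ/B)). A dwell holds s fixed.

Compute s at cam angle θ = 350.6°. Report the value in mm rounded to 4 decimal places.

seg 1 [0°–48.3°] dwell: s stays 0.0000
seg 2 [48.3°–68.5°] cycloidal, h=19: full span → s += 19 → s = 19.0000
seg 3 [68.5°–177.1°] dwell: s stays 19.0000
seg 4 [177.1°–275°] uniform, h=19: full span → s += 19 → s = 38.0000
seg 5 [275°–296.7°] cycloidal, h=29: full span → s += 29 → s = 67.0000
seg 6 [296.7°–360°] uniform, h=8: θ=350.6° here. β=53.9, B=63.3. 8·53.9/63.3 = 6.8120 → s = 73.8120

73.8120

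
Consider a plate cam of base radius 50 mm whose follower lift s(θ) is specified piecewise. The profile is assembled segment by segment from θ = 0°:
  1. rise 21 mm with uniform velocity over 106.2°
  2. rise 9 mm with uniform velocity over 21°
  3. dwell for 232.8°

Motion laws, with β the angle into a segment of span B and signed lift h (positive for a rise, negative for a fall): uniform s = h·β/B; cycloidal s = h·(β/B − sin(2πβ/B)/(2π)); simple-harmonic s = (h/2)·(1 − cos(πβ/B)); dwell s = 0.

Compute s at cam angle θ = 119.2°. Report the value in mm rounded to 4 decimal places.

seg 1 [0°–106.2°] uniform, h=21: full span → s += 21 → s = 21.0000
seg 2 [106.2°–127.2°] uniform, h=9: θ=119.2° here. β=13, B=21. 9·13/21 = 5.5714 → s = 26.5714

26.5714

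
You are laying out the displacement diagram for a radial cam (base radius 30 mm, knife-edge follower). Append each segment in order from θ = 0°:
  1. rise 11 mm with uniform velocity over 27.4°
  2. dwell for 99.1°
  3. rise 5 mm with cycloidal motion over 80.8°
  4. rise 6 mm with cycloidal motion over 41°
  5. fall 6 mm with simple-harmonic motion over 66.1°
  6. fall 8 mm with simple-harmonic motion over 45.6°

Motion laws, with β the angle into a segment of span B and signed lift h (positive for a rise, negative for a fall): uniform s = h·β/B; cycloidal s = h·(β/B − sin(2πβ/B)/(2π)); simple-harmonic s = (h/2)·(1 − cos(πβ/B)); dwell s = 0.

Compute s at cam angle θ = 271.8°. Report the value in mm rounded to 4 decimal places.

seg 1 [0°–27.4°] uniform, h=11: full span → s += 11 → s = 11.0000
seg 2 [27.4°–126.5°] dwell: s stays 11.0000
seg 3 [126.5°–207.3°] cycloidal, h=5: full span → s += 5 → s = 16.0000
seg 4 [207.3°–248.3°] cycloidal, h=6: full span → s += 6 → s = 22.0000
seg 5 [248.3°–314.4°] simple-harmonic, h=-6: θ=271.8° here. β=23.5, B=66.1. -6/2·(1 − cos(π·0.3555)) = -1.6846 → s = 20.3154

20.3154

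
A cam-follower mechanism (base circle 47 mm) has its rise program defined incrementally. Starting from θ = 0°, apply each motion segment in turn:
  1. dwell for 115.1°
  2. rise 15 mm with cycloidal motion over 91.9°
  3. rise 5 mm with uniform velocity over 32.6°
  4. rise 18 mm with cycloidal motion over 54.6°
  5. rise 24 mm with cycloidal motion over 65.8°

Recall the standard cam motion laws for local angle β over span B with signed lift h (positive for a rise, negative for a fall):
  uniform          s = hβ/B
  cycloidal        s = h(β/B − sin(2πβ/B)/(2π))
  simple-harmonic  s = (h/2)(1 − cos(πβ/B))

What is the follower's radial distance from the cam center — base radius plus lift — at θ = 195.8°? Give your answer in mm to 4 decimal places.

seg 1 [0°–115.1°] dwell: s stays 0.0000
seg 2 [115.1°–207°] cycloidal, h=15: θ=195.8° here. β=80.7, B=91.9. 15·(0.8781 − sin(2π·0.8781)/(2π)) = 14.8265 → s = 14.8265
radial distance = base radius + s = 47 + 14.8265 = 61.8265

61.8265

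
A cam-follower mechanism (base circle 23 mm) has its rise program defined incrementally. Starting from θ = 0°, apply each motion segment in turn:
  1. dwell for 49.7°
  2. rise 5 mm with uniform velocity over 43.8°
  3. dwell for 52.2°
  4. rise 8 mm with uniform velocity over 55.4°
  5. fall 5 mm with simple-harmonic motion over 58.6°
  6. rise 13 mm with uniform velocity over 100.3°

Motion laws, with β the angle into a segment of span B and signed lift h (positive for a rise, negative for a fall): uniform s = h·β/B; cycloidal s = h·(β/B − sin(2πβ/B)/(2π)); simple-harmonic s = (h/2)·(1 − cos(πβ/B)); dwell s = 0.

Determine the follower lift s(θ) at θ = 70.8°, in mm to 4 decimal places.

seg 1 [0°–49.7°] dwell: s stays 0.0000
seg 2 [49.7°–93.5°] uniform, h=5: θ=70.8° here. β=21.1, B=43.8. 5·21.1/43.8 = 2.4087 → s = 2.4087

2.4087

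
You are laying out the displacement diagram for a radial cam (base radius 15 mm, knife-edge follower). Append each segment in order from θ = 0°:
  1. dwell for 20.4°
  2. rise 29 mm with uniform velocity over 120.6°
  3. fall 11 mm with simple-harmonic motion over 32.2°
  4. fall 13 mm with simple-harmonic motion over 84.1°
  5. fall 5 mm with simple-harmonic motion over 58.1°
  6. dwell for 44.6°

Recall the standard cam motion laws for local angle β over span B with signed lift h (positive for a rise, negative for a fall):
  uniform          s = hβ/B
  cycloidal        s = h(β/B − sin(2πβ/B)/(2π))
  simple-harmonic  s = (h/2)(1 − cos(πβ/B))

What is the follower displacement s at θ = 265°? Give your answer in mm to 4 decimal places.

seg 1 [0°–20.4°] dwell: s stays 0.0000
seg 2 [20.4°–141°] uniform, h=29: full span → s += 29 → s = 29.0000
seg 3 [141°–173.2°] simple-harmonic, h=-11: full span → s += -11 → s = 18.0000
seg 4 [173.2°–257.3°] simple-harmonic, h=-13: full span → s += -13 → s = 5.0000
seg 5 [257.3°–315.4°] simple-harmonic, h=-5: θ=265° here. β=7.7, B=58.1. -5/2·(1 − cos(π·0.1325)) = -0.2136 → s = 4.7864

4.7864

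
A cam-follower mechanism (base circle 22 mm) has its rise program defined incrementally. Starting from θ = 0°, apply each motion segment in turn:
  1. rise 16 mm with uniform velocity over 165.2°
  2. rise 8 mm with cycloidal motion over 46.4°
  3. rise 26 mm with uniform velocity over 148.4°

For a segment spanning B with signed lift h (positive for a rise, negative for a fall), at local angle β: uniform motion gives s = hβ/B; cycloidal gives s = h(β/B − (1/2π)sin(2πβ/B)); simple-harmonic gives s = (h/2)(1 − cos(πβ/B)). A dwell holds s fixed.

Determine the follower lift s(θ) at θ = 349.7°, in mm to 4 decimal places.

seg 1 [0°–165.2°] uniform, h=16: full span → s += 16 → s = 16.0000
seg 2 [165.2°–211.6°] cycloidal, h=8: full span → s += 8 → s = 24.0000
seg 3 [211.6°–360°] uniform, h=26: θ=349.7° here. β=138.1, B=148.4. 26·138.1/148.4 = 24.1954 → s = 48.1954

48.1954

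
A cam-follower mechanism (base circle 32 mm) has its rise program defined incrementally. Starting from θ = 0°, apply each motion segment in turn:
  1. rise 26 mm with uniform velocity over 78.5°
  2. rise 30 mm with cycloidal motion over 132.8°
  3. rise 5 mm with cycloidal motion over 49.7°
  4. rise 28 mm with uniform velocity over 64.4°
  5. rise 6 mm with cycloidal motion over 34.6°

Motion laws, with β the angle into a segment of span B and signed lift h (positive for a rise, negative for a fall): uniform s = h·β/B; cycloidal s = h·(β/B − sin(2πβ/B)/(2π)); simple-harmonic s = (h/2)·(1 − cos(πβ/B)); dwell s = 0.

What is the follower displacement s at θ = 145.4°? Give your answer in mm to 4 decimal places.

seg 1 [0°–78.5°] uniform, h=26: full span → s += 26 → s = 26.0000
seg 2 [78.5°–211.3°] cycloidal, h=30: θ=145.4° here. β=66.9, B=132.8. 30·(0.5038 − sin(2π·0.5038)/(2π)) = 15.2259 → s = 41.2259

41.2259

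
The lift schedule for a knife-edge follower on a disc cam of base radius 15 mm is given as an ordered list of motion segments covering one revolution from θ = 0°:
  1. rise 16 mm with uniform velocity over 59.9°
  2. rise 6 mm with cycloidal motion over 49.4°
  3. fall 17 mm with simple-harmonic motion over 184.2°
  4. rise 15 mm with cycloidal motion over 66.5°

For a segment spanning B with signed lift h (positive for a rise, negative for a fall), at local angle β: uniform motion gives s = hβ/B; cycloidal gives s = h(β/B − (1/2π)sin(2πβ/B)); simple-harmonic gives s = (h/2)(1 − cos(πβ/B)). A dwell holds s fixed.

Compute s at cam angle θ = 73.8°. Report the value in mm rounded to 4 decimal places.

seg 1 [0°–59.9°] uniform, h=16: full span → s += 16 → s = 16.0000
seg 2 [59.9°–109.3°] cycloidal, h=6: θ=73.8° here. β=13.9, B=49.4. 6·(0.2814 − sin(2π·0.2814)/(2π)) = 0.7518 → s = 16.7518

16.7518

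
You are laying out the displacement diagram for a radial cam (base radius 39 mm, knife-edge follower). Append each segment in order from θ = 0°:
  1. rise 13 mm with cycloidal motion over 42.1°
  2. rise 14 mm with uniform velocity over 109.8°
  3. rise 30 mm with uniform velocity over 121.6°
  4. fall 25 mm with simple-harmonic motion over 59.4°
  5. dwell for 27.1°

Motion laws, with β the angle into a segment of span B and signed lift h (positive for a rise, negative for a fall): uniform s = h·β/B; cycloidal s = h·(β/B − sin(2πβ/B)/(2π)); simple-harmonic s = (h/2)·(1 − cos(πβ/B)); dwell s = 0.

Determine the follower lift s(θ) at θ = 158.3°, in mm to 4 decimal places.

seg 1 [0°–42.1°] cycloidal, h=13: full span → s += 13 → s = 13.0000
seg 2 [42.1°–151.9°] uniform, h=14: full span → s += 14 → s = 27.0000
seg 3 [151.9°–273.5°] uniform, h=30: θ=158.3° here. β=6.4, B=121.6. 30·6.4/121.6 = 1.5789 → s = 28.5789

28.5789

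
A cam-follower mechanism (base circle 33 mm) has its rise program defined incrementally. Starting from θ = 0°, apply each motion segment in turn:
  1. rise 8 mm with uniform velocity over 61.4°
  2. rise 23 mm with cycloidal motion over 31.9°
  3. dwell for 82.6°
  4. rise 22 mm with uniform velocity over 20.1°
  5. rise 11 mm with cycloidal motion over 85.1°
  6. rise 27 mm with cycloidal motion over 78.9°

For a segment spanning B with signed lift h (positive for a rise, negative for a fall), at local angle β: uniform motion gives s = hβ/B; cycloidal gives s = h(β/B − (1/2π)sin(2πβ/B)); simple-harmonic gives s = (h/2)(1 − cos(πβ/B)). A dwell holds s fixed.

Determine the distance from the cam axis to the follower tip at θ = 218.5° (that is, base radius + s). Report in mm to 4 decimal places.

seg 1 [0°–61.4°] uniform, h=8: full span → s += 8 → s = 8.0000
seg 2 [61.4°–93.3°] cycloidal, h=23: full span → s += 23 → s = 31.0000
seg 3 [93.3°–175.9°] dwell: s stays 31.0000
seg 4 [175.9°–196°] uniform, h=22: full span → s += 22 → s = 53.0000
seg 5 [196°–281.1°] cycloidal, h=11: θ=218.5° here. β=22.5, B=85.1. 11·(0.2644 − sin(2π·0.2644)/(2π)) = 1.1648 → s = 54.1648
radial distance = base radius + s = 33 + 54.1648 = 87.1648

87.1648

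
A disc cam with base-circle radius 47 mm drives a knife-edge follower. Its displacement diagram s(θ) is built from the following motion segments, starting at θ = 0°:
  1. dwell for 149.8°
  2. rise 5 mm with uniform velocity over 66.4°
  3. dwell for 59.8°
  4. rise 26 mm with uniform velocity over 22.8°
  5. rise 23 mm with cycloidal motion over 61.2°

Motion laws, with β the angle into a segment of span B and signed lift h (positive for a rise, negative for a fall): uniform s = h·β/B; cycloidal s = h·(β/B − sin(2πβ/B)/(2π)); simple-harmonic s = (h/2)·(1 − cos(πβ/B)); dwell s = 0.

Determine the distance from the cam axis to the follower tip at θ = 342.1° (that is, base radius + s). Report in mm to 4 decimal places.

seg 1 [0°–149.8°] dwell: s stays 0.0000
seg 2 [149.8°–216.2°] uniform, h=5: full span → s += 5 → s = 5.0000
seg 3 [216.2°–276°] dwell: s stays 5.0000
seg 4 [276°–298.8°] uniform, h=26: full span → s += 26 → s = 31.0000
seg 5 [298.8°–360°] cycloidal, h=23: θ=342.1° here. β=43.3, B=61.2. 23·(0.7075 − sin(2π·0.7075)/(2π)) = 19.8038 → s = 50.8038
radial distance = base radius + s = 47 + 50.8038 = 97.8038

97.8038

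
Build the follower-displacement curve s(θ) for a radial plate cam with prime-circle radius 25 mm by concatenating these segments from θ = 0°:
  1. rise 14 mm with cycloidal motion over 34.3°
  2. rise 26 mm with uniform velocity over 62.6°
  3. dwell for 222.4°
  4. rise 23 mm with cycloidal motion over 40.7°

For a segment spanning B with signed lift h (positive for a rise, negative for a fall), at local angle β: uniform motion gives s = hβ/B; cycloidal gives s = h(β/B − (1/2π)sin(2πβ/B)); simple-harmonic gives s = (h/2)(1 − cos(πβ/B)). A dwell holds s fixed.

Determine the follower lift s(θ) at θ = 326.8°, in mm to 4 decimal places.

seg 1 [0°–34.3°] cycloidal, h=14: full span → s += 14 → s = 14.0000
seg 2 [34.3°–96.9°] uniform, h=26: full span → s += 26 → s = 40.0000
seg 3 [96.9°–319.3°] dwell: s stays 40.0000
seg 4 [319.3°–360°] cycloidal, h=23: θ=326.8° here. β=7.5, B=40.7. 23·(0.1843 − sin(2π·0.1843)/(2π)) = 0.8855 → s = 40.8855

40.8855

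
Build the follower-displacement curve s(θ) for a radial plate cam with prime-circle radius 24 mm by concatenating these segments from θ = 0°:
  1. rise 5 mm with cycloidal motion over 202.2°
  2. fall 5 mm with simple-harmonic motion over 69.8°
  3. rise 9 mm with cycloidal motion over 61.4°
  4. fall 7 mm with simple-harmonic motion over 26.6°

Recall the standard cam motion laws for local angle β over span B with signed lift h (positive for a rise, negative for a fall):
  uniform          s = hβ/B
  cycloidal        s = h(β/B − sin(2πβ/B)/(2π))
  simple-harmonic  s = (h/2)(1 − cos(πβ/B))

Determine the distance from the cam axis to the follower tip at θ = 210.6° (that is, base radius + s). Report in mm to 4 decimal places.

seg 1 [0°–202.2°] cycloidal, h=5: full span → s += 5 → s = 5.0000
seg 2 [202.2°–272°] simple-harmonic, h=-5: θ=210.6° here. β=8.4, B=69.8. -5/2·(1 − cos(π·0.1203)) = -0.1766 → s = 4.8234
radial distance = base radius + s = 24 + 4.8234 = 28.8234

28.8234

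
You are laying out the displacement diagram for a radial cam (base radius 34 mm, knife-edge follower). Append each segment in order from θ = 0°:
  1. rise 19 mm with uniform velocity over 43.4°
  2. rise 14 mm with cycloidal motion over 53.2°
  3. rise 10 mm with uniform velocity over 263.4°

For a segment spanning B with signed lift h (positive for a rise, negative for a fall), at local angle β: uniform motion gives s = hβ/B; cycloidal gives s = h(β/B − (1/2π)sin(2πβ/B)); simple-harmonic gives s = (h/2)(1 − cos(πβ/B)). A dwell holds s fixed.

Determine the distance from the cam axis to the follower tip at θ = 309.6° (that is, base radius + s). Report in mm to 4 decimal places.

seg 1 [0°–43.4°] uniform, h=19: full span → s += 19 → s = 19.0000
seg 2 [43.4°–96.6°] cycloidal, h=14: full span → s += 14 → s = 33.0000
seg 3 [96.6°–360°] uniform, h=10: θ=309.6° here. β=213, B=263.4. 10·213/263.4 = 8.0866 → s = 41.0866
radial distance = base radius + s = 34 + 41.0866 = 75.0866

75.0866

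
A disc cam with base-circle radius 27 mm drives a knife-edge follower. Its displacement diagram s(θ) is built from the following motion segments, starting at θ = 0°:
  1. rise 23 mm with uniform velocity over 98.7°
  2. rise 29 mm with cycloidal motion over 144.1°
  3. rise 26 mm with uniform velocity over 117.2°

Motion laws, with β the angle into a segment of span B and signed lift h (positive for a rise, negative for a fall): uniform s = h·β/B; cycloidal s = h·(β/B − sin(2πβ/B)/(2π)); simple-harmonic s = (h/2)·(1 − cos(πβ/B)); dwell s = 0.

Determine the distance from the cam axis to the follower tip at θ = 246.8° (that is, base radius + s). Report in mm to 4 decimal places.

seg 1 [0°–98.7°] uniform, h=23: full span → s += 23 → s = 23.0000
seg 2 [98.7°–242.8°] cycloidal, h=29: full span → s += 29 → s = 52.0000
seg 3 [242.8°–360°] uniform, h=26: θ=246.8° here. β=4, B=117.2. 26·4/117.2 = 0.8874 → s = 52.8874
radial distance = base radius + s = 27 + 52.8874 = 79.8874

79.8874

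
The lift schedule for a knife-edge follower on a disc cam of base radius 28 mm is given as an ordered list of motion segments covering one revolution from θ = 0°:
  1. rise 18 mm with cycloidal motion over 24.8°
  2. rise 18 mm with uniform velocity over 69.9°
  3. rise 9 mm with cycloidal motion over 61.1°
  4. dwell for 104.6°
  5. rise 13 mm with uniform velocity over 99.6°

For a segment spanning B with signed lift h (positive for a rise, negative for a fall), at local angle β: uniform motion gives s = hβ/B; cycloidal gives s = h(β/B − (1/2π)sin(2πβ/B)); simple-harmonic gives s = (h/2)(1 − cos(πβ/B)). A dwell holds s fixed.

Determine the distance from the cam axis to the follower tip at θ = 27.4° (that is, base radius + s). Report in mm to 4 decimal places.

seg 1 [0°–24.8°] cycloidal, h=18: full span → s += 18 → s = 18.0000
seg 2 [24.8°–94.7°] uniform, h=18: θ=27.4° here. β=2.6, B=69.9. 18·2.6/69.9 = 0.6695 → s = 18.6695
radial distance = base radius + s = 28 + 18.6695 = 46.6695

46.6695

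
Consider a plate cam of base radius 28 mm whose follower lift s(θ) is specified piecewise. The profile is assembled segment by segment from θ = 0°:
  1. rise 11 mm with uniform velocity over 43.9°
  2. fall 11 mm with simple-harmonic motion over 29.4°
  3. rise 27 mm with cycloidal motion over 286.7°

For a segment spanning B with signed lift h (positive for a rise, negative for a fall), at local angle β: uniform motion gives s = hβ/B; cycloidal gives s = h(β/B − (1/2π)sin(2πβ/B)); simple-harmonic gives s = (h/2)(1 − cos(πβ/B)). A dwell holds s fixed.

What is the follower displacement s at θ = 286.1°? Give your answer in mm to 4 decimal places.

seg 1 [0°–43.9°] uniform, h=11: full span → s += 11 → s = 11.0000
seg 2 [43.9°–73.3°] simple-harmonic, h=-11: full span → s += -11 → s = 0.0000
seg 3 [73.3°–360°] cycloidal, h=27: θ=286.1° here. β=212.8, B=286.7. 27·(0.7422 − sin(2π·0.7422)/(2π)) = 24.3325 → s = 24.3325

24.3325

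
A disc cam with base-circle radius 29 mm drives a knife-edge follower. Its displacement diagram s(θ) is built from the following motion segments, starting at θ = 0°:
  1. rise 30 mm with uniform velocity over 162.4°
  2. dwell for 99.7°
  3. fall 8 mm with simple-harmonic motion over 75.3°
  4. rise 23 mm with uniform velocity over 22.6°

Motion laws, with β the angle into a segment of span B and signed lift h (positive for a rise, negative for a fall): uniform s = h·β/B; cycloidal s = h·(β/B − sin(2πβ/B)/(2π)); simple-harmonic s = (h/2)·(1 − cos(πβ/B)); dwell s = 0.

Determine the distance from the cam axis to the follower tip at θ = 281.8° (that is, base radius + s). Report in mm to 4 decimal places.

seg 1 [0°–162.4°] uniform, h=30: full span → s += 30 → s = 30.0000
seg 2 [162.4°–262.1°] dwell: s stays 30.0000
seg 3 [262.1°–337.4°] simple-harmonic, h=-8: θ=281.8° here. β=19.7, B=75.3. -8/2·(1 − cos(π·0.2616)) = -1.2767 → s = 28.7233
radial distance = base radius + s = 29 + 28.7233 = 57.7233

57.7233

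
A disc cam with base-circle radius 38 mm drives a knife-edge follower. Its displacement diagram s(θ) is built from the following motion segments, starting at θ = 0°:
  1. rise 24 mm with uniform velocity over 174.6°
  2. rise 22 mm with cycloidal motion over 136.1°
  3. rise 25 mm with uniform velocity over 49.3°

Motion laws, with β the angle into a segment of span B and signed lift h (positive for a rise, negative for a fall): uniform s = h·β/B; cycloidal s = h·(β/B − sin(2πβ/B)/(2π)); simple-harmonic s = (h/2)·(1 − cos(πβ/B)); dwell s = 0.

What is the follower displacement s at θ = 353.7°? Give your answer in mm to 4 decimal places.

seg 1 [0°–174.6°] uniform, h=24: full span → s += 24 → s = 24.0000
seg 2 [174.6°–310.7°] cycloidal, h=22: full span → s += 22 → s = 46.0000
seg 3 [310.7°–360°] uniform, h=25: θ=353.7° here. β=43, B=49.3. 25·43/49.3 = 21.8053 → s = 67.8053

67.8053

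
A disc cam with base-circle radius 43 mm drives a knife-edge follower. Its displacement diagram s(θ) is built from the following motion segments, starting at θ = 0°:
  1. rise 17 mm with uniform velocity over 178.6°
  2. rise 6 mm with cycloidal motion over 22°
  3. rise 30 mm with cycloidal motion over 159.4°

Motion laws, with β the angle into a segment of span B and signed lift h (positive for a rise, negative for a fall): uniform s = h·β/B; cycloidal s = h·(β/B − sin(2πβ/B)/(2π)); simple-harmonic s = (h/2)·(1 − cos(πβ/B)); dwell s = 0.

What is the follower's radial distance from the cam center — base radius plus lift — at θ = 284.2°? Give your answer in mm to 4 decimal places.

seg 1 [0°–178.6°] uniform, h=17: full span → s += 17 → s = 17.0000
seg 2 [178.6°–200.6°] cycloidal, h=6: full span → s += 6 → s = 23.0000
seg 3 [200.6°–360°] cycloidal, h=30: θ=284.2° here. β=83.6, B=159.4. 30·(0.5245 − sin(2π·0.5245)/(2π)) = 16.4651 → s = 39.4651
radial distance = base radius + s = 43 + 39.4651 = 82.4651

82.4651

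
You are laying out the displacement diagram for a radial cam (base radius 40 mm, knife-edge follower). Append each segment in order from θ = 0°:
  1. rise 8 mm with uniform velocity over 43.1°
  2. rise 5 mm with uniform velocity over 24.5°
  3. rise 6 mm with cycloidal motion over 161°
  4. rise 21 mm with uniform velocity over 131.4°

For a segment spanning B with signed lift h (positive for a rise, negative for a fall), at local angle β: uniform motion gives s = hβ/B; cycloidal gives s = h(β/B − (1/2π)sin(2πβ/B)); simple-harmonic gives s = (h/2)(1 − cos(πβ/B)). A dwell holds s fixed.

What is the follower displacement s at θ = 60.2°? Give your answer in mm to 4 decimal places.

seg 1 [0°–43.1°] uniform, h=8: full span → s += 8 → s = 8.0000
seg 2 [43.1°–67.6°] uniform, h=5: θ=60.2° here. β=17.1, B=24.5. 5·17.1/24.5 = 3.4898 → s = 11.4898

11.4898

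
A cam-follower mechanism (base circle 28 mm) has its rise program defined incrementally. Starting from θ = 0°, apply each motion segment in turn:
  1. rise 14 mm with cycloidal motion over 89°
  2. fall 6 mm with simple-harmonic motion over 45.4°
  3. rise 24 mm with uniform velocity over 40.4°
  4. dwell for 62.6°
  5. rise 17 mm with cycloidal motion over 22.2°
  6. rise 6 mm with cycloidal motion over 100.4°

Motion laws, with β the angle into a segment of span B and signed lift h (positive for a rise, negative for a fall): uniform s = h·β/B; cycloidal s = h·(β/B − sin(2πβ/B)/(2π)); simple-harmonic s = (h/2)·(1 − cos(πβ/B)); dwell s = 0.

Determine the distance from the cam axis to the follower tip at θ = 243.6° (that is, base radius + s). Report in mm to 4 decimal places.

seg 1 [0°–89°] cycloidal, h=14: full span → s += 14 → s = 14.0000
seg 2 [89°–134.4°] simple-harmonic, h=-6: full span → s += -6 → s = 8.0000
seg 3 [134.4°–174.8°] uniform, h=24: full span → s += 24 → s = 32.0000
seg 4 [174.8°–237.4°] dwell: s stays 32.0000
seg 5 [237.4°–259.6°] cycloidal, h=17: θ=243.6° here. β=6.2, B=22.2. 17·(0.2793 − sin(2π·0.2793)/(2π)) = 2.0878 → s = 34.0878
radial distance = base radius + s = 28 + 34.0878 = 62.0878

62.0878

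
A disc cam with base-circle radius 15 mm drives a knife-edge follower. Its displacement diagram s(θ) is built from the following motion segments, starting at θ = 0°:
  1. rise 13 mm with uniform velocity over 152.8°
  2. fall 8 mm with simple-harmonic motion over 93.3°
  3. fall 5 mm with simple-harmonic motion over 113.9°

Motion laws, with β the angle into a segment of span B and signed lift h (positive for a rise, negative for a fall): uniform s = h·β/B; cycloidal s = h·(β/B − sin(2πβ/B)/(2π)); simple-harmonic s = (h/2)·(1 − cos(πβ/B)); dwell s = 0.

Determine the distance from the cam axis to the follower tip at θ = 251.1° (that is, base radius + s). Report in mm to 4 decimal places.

seg 1 [0°–152.8°] uniform, h=13: full span → s += 13 → s = 13.0000
seg 2 [152.8°–246.1°] simple-harmonic, h=-8: full span → s += -8 → s = 5.0000
seg 3 [246.1°–360°] simple-harmonic, h=-5: θ=251.1° here. β=5, B=113.9. -5/2·(1 − cos(π·0.0439)) = -0.0237 → s = 4.9763
radial distance = base radius + s = 15 + 4.9763 = 19.9763

19.9763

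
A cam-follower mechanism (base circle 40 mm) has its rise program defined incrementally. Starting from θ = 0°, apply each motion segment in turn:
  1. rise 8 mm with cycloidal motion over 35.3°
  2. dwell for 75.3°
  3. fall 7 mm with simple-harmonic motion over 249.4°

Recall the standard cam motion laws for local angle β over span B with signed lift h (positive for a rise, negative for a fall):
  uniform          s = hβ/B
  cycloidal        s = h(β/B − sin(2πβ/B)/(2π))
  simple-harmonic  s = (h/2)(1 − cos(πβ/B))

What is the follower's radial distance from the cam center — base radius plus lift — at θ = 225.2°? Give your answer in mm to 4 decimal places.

seg 1 [0°–35.3°] cycloidal, h=8: full span → s += 8 → s = 8.0000
seg 2 [35.3°–110.6°] dwell: s stays 8.0000
seg 3 [110.6°–360°] simple-harmonic, h=-7: θ=225.2° here. β=114.6, B=249.4. -7/2·(1 − cos(π·0.4595)) = -3.0559 → s = 4.9441
radial distance = base radius + s = 40 + 4.9441 = 44.9441

44.9441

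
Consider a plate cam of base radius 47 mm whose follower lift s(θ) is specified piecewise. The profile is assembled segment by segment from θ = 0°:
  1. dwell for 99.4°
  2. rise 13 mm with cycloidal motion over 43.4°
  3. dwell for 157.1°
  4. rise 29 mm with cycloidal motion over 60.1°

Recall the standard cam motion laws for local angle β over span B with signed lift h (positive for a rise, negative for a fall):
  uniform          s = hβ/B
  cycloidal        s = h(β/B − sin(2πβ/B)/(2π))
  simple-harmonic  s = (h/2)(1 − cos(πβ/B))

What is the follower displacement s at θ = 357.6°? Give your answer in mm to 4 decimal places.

seg 1 [0°–99.4°] dwell: s stays 0.0000
seg 2 [99.4°–142.8°] cycloidal, h=13: full span → s += 13 → s = 13.0000
seg 3 [142.8°–299.9°] dwell: s stays 13.0000
seg 4 [299.9°–360°] cycloidal, h=29: θ=357.6° here. β=57.7, B=60.1. 29·(0.9601 − sin(2π·0.9601)/(2π)) = 28.9879 → s = 41.9879

41.9879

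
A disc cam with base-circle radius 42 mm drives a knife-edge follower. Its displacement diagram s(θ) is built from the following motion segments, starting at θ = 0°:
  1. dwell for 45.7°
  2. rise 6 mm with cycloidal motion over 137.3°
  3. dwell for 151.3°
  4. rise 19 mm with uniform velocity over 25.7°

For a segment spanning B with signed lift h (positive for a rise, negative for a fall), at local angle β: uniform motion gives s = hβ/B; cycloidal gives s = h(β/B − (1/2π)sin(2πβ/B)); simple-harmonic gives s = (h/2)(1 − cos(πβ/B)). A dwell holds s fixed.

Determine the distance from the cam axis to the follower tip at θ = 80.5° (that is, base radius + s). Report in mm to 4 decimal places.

seg 1 [0°–45.7°] dwell: s stays 0.0000
seg 2 [45.7°–183°] cycloidal, h=6: θ=80.5° here. β=34.8, B=137.3. 6·(0.2535 − sin(2π·0.2535)/(2π)) = 0.5661 → s = 0.5661
radial distance = base radius + s = 42 + 0.5661 = 42.5661

42.5661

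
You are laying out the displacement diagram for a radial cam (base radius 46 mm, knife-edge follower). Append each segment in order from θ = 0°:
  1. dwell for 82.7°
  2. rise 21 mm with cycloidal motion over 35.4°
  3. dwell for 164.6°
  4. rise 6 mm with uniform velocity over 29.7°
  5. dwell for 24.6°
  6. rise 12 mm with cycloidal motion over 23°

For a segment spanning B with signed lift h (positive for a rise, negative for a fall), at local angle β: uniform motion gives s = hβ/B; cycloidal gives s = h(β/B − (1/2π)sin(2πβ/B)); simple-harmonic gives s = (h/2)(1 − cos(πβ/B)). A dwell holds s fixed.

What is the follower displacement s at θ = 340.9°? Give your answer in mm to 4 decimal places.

seg 1 [0°–82.7°] dwell: s stays 0.0000
seg 2 [82.7°–118.1°] cycloidal, h=21: full span → s += 21 → s = 21.0000
seg 3 [118.1°–282.7°] dwell: s stays 21.0000
seg 4 [282.7°–312.4°] uniform, h=6: full span → s += 6 → s = 27.0000
seg 5 [312.4°–337°] dwell: s stays 27.0000
seg 6 [337°–360°] cycloidal, h=12: θ=340.9° here. β=3.9, B=23. 12·(0.1696 − sin(2π·0.1696)/(2π)) = 0.3637 → s = 27.3637

27.3637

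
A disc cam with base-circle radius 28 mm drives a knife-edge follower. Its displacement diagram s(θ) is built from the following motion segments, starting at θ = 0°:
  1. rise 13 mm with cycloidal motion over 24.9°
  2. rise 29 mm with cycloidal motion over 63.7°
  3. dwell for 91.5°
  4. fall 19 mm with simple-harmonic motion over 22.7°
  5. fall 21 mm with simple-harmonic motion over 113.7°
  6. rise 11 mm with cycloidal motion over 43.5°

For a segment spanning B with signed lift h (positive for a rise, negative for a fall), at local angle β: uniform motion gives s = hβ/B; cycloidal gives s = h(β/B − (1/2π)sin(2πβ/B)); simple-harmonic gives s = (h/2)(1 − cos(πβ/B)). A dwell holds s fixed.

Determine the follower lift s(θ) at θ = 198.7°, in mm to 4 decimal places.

seg 1 [0°–24.9°] cycloidal, h=13: full span → s += 13 → s = 13.0000
seg 2 [24.9°–88.6°] cycloidal, h=29: full span → s += 29 → s = 42.0000
seg 3 [88.6°–180.1°] dwell: s stays 42.0000
seg 4 [180.1°–202.8°] simple-harmonic, h=-19: θ=198.7° here. β=18.6, B=22.7. -19/2·(1 − cos(π·0.8194)) = -17.5112 → s = 24.4888

24.4888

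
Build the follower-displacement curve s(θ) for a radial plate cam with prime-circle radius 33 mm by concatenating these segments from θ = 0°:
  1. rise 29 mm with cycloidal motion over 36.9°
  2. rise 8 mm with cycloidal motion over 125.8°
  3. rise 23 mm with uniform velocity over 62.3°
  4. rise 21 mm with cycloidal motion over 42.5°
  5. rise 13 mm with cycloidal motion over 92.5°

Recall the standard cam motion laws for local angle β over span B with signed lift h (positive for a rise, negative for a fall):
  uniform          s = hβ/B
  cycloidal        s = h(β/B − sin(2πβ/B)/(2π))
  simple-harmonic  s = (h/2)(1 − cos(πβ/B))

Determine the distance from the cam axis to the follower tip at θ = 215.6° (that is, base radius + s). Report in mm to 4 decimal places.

seg 1 [0°–36.9°] cycloidal, h=29: full span → s += 29 → s = 29.0000
seg 2 [36.9°–162.7°] cycloidal, h=8: full span → s += 8 → s = 37.0000
seg 3 [162.7°–225°] uniform, h=23: θ=215.6° here. β=52.9, B=62.3. 23·52.9/62.3 = 19.5297 → s = 56.5297
radial distance = base radius + s = 33 + 56.5297 = 89.5297

89.5297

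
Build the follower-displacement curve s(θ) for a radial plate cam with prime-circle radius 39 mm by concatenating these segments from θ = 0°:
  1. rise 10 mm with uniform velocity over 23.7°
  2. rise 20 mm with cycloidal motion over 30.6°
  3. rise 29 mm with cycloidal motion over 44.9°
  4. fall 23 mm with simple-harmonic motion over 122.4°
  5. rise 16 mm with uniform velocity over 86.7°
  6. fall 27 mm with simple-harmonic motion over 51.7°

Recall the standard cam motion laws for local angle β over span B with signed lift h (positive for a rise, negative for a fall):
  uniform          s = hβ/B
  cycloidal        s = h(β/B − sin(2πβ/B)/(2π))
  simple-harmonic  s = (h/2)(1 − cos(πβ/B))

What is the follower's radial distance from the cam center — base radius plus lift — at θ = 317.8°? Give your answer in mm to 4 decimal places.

seg 1 [0°–23.7°] uniform, h=10: full span → s += 10 → s = 10.0000
seg 2 [23.7°–54.3°] cycloidal, h=20: full span → s += 20 → s = 30.0000
seg 3 [54.3°–99.2°] cycloidal, h=29: full span → s += 29 → s = 59.0000
seg 4 [99.2°–221.6°] simple-harmonic, h=-23: full span → s += -23 → s = 36.0000
seg 5 [221.6°–308.3°] uniform, h=16: full span → s += 16 → s = 52.0000
seg 6 [308.3°–360°] simple-harmonic, h=-27: θ=317.8° here. β=9.5, B=51.7. -27/2·(1 − cos(π·0.1838)) = -2.1876 → s = 49.8124
radial distance = base radius + s = 39 + 49.8124 = 88.8124

88.8124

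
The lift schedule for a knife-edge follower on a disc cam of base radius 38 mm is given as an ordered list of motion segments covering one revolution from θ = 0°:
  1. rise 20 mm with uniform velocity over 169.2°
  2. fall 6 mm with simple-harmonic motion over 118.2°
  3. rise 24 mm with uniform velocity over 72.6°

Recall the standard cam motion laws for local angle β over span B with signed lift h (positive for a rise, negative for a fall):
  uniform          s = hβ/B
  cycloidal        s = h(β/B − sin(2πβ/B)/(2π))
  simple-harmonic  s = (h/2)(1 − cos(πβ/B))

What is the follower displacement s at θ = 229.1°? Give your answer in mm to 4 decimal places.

seg 1 [0°–169.2°] uniform, h=20: full span → s += 20 → s = 20.0000
seg 2 [169.2°–287.4°] simple-harmonic, h=-6: θ=229.1° here. β=59.9, B=118.2. -6/2·(1 − cos(π·0.5068)) = -3.0638 → s = 16.9362

16.9362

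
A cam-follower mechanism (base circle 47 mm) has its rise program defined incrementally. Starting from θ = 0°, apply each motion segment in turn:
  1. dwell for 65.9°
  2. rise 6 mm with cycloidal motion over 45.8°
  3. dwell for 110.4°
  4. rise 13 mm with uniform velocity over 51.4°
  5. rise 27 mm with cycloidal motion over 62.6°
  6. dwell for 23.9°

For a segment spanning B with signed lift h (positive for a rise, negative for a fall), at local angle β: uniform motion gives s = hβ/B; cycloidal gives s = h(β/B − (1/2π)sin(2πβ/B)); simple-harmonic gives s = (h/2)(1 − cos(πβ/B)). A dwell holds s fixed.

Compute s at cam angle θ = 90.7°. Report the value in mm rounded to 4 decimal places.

seg 1 [0°–65.9°] dwell: s stays 0.0000
seg 2 [65.9°–111.7°] cycloidal, h=6: θ=90.7° here. β=24.8, B=45.8. 6·(0.5415 − sin(2π·0.5415)/(2π)) = 3.4950 → s = 3.4950

3.4950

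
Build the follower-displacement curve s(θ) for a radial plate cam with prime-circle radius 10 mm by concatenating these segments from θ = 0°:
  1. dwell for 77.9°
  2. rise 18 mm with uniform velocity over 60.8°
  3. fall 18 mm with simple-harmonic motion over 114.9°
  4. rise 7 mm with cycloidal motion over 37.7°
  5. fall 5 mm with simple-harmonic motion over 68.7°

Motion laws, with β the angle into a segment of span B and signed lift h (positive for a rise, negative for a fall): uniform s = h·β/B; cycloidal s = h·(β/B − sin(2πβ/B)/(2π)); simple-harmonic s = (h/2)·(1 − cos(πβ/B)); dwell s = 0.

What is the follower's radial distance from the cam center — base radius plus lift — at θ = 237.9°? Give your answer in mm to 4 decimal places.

seg 1 [0°–77.9°] dwell: s stays 0.0000
seg 2 [77.9°–138.7°] uniform, h=18: full span → s += 18 → s = 18.0000
seg 3 [138.7°–253.6°] simple-harmonic, h=-18: θ=237.9° here. β=99.2, B=114.9. -18/2·(1 − cos(π·0.8634)) = -17.1834 → s = 0.8166
radial distance = base radius + s = 10 + 0.8166 = 10.8166

10.8166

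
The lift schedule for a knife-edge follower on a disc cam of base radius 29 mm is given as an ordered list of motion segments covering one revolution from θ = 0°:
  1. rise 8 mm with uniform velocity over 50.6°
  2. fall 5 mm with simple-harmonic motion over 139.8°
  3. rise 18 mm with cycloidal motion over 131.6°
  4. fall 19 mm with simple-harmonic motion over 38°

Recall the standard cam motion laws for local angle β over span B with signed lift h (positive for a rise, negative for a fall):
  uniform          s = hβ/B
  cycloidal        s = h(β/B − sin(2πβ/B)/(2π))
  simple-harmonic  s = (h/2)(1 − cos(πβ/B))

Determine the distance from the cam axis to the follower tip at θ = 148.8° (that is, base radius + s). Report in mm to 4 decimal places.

seg 1 [0°–50.6°] uniform, h=8: full span → s += 8 → s = 8.0000
seg 2 [50.6°–190.4°] simple-harmonic, h=-5: θ=148.8° here. β=98.2, B=139.8. -5/2·(1 − cos(π·0.7024)) = -3.9849 → s = 4.0151
radial distance = base radius + s = 29 + 4.0151 = 33.0151

33.0151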